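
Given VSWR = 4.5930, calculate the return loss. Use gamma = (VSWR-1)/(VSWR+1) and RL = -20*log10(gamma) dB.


gamma = (4.5930 - 1) / (4.5930 + 1) = 0.6424102
RL = -20 * log10(0.6424102) = 3.844 dB

3.844 dB


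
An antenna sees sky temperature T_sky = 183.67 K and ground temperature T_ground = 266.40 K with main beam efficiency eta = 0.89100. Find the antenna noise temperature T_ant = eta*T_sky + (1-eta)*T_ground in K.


T_ant = 0.89100 * 183.67 + (1 - 0.89100) * 266.40 = 192.7 K

192.7 K


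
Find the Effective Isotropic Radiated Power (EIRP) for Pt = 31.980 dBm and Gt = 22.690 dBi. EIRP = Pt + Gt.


EIRP = Pt + Gt = 31.980 + 22.690 = 54.67 dBm

54.67 dBm


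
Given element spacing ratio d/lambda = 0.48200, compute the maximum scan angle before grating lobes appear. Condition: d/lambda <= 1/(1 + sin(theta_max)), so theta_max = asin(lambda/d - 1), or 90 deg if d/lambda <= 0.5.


lambda/d - 1 = 1/0.48200 - 1 = 1.074689 >= 1
d/lambda <= 0.5, so the array can scan to endfire without grating lobes: theta_max = 90 deg

90 deg


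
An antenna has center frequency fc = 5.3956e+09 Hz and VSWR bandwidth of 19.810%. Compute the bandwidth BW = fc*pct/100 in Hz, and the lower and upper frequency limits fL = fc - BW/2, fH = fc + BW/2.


BW = 5.3956e+09 * 19.810/100 = 1.068868e+09 Hz
fL = 5.3956e+09 - 1.068868e+09/2 = 4.861e+09 Hz
fH = 5.3956e+09 + 1.068868e+09/2 = 5.930e+09 Hz

BW=1.069e+09 Hz, fL=4.861e+09 Hz, fH=5.930e+09 Hz


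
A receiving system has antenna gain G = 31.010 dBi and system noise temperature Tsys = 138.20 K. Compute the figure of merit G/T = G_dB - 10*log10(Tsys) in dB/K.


G/T = 31.010 - 10*log10(138.20) = 31.010 - 21.40508 = 9.605 dB/K

9.605 dB/K


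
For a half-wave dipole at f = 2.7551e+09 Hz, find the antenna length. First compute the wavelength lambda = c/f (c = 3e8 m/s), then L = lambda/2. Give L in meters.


lambda = c / f = 3.0000e+08 / 2.7551e+09 = 0.1088890 m
L = lambda / 2 = 0.1088890 / 2 = 0.05444 m

0.05444 m


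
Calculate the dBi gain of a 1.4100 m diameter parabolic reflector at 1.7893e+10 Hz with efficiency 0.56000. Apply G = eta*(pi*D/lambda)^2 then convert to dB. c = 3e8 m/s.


lambda = c / f = 3.0000e+08 / 1.7893e+10 = 0.01676633 m
G_linear = 0.56000 * (pi * 1.4100 / 0.01676633)^2 = 39088.59
G_dBi = 10 * log10(39088.59) = 45.92 dBi

45.92 dBi


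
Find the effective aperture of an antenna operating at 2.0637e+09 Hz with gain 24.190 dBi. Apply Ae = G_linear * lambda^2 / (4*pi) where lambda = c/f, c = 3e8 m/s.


lambda = c / f = 3.0000e+08 / 2.0637e+09 = 0.1453700 m
G_linear = 10^(24.190/10) = 262.4219
Ae = G_linear * lambda^2 / (4*pi) = 262.4219 * 0.1453700^2 / (4*pi) = 0.4413 m^2

0.4413 m^2


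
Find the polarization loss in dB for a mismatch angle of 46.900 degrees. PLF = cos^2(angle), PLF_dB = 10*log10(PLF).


PLF_linear = cos^2(46.900 deg) = 0.4668630
PLF_dB = 10 * log10(0.4668630) = -3.308 dB

-3.308 dB


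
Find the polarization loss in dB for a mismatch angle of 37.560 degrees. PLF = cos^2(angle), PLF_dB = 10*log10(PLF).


PLF_linear = cos^2(37.560 deg) = 0.6283977
PLF_dB = 10 * log10(0.6283977) = -2.018 dB

-2.018 dB


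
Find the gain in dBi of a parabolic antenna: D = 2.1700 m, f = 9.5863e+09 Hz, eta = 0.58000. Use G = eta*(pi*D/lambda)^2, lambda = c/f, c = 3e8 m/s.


lambda = c / f = 3.0000e+08 / 9.5863e+09 = 0.03129466 m
G_linear = 0.58000 * (pi * 2.1700 / 0.03129466)^2 = 27523.69
G_dBi = 10 * log10(27523.69) = 44.40 dBi

44.40 dBi


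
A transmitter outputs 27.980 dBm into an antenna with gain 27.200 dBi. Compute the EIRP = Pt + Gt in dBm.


EIRP = Pt + Gt = 27.980 + 27.200 = 55.18 dBm

55.18 dBm


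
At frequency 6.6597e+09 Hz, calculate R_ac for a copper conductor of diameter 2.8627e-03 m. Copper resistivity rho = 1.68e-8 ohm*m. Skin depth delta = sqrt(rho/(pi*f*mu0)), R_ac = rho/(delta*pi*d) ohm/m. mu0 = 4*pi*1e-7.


delta = sqrt(1.68e-8 / (pi * 6.6597e+09 * 4*pi*1e-7)) = 7.993693e-07 m
R_ac = 1.68e-8 / (7.993693e-07 * pi * 2.8627e-03) = 2.337 ohm/m

2.337 ohm/m


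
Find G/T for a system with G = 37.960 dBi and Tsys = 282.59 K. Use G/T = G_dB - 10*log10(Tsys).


G/T = 37.960 - 10*log10(282.59) = 37.960 - 24.51157 = 13.45 dB/K

13.45 dB/K


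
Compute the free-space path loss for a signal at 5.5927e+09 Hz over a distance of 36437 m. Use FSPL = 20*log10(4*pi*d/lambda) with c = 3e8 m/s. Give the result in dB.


lambda = c / f = 3.0000e+08 / 5.5927e+09 = 0.05364135 m
FSPL = 20 * log10(4*pi*36437/0.05364135) = 138.6 dB

138.6 dB


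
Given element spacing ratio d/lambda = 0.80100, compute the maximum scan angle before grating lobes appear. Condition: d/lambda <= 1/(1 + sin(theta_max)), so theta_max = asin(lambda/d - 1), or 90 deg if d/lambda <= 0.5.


lambda/d - 1 = 1/0.80100 - 1 = 0.2484395
theta_max = asin(0.2484395) = 14.39 deg

14.39 deg


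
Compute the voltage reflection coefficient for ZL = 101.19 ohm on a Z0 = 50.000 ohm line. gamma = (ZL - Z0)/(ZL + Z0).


gamma = (101.19 - 50.000) / (101.19 + 50.000) = 0.3386

0.3386


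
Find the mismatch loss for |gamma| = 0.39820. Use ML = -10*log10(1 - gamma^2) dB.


ML = -10 * log10(1 - 0.39820^2) = -10 * log10(0.84143676) = 0.7498 dB

0.7498 dB


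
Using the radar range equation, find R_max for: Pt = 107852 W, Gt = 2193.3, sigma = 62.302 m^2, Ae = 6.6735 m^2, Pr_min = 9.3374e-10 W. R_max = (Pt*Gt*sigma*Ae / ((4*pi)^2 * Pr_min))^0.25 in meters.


R^4 = 107852*2193.3*62.302*6.6735 / ((4*pi)^2 * 9.3374e-10) = 6.670159e+17
R_max = 6.670159e+17^0.25 = 28578 m

28578 m


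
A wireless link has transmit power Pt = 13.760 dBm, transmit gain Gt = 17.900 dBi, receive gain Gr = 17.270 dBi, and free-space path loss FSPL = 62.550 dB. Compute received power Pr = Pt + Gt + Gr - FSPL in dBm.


Pr = 13.760 + 17.900 + 17.270 - 62.550 = -13.62 dBm

-13.62 dBm


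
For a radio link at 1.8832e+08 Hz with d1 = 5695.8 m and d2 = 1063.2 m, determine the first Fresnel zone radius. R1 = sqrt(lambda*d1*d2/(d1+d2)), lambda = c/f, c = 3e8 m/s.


lambda = c / f = 3.0000e+08 / 1.8832e+08 = 1.593033 m
R1 = sqrt(1.593033 * 5695.8 * 1063.2 / (5695.8 + 1063.2)) = 37.78 m

37.78 m


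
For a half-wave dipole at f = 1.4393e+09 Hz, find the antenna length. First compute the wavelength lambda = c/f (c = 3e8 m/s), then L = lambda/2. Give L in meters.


lambda = c / f = 3.0000e+08 / 1.4393e+09 = 0.2084347 m
L = lambda / 2 = 0.2084347 / 2 = 0.1042 m

0.1042 m


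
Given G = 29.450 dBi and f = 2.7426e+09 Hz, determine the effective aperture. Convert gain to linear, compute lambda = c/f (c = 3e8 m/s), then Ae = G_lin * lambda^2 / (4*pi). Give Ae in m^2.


lambda = c / f = 3.0000e+08 / 2.7426e+09 = 0.1093853 m
G_linear = 10^(29.450/10) = 881.0489
Ae = G_linear * lambda^2 / (4*pi) = 881.0489 * 0.1093853^2 / (4*pi) = 0.8389 m^2

0.8389 m^2


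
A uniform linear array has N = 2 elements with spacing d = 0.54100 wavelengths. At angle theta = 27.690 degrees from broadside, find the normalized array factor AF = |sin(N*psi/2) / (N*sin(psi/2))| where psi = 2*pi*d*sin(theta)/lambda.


psi = 2*pi*0.54100*sin(27.690 deg) = 1.579567 rad
AF = |sin(2*1.579567/2) / (2*sin(1.579567/2))| = 0.7040

0.7040


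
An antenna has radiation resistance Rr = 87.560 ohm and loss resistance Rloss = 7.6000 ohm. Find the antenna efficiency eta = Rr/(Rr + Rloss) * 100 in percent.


eta = 87.560 / (87.560 + 7.6000) * 100 = 92.01%

92.01%


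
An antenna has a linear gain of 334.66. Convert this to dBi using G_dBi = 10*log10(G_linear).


G_dBi = 10 * log10(334.66) = 25.25 dBi

25.25 dBi


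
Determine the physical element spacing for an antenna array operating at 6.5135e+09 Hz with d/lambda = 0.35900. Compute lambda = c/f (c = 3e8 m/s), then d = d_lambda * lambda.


lambda = c / f = 3.0000e+08 / 6.5135e+09 = 0.04605819 m
d = 0.35900 * 0.04605819 = 0.01653 m

0.01653 m


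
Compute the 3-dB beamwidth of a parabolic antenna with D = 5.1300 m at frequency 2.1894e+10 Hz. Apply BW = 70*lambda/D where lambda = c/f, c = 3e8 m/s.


lambda = c / f = 3.0000e+08 / 2.1894e+10 = 0.01370238 m
BW = 70 * 0.01370238 / 5.1300 = 0.1870 deg

0.1870 deg


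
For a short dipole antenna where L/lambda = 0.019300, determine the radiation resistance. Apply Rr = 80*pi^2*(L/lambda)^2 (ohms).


Rr = 80 * pi^2 * (0.019300)^2 = 80 * 9.869604 * 3.724900e-04 = 0.2941 ohm

0.2941 ohm


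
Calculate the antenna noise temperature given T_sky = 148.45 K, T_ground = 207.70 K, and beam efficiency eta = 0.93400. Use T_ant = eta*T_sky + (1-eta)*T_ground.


T_ant = 0.93400 * 148.45 + (1 - 0.93400) * 207.70 = 152.4 K

152.4 K


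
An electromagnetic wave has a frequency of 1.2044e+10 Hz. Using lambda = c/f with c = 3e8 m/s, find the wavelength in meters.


lambda = c / f = 3.0000e+08 / 1.2044e+10 = 0.02491 m

0.02491 m


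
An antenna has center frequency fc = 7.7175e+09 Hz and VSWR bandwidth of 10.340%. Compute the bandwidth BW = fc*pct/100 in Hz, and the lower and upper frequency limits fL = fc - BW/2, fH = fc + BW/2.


BW = 7.7175e+09 * 10.340/100 = 7.979895e+08 Hz
fL = 7.7175e+09 - 7.979895e+08/2 = 7.319e+09 Hz
fH = 7.7175e+09 + 7.979895e+08/2 = 8.116e+09 Hz

BW=7.980e+08 Hz, fL=7.319e+09 Hz, fH=8.116e+09 Hz


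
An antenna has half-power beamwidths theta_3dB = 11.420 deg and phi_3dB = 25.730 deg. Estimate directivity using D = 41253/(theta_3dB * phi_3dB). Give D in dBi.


D_linear = 41253 / (11.420 * 25.730) = 140.3944
D_dBi = 10 * log10(140.3944) = 21.47 dBi

21.47 dBi


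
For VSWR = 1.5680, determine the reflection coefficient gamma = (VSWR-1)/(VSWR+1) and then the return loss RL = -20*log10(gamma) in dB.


gamma = (1.5680 - 1) / (1.5680 + 1) = 0.2211838
RL = -20 * log10(0.2211838) = 13.10 dB

13.10 dB


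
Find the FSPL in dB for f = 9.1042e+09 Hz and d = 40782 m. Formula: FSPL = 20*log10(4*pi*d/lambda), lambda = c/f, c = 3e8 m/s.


lambda = c / f = 3.0000e+08 / 9.1042e+09 = 0.03295182 m
FSPL = 20 * log10(4*pi*40782/0.03295182) = 143.8 dB

143.8 dB


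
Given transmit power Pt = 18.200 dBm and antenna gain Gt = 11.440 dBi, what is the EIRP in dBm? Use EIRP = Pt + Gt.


EIRP = Pt + Gt = 18.200 + 11.440 = 29.64 dBm

29.64 dBm


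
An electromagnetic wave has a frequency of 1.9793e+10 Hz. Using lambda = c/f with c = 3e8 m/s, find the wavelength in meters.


lambda = c / f = 3.0000e+08 / 1.9793e+10 = 0.01516 m

0.01516 m


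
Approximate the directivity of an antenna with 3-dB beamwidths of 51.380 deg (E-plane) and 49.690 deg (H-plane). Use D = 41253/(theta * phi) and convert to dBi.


D_linear = 41253 / (51.380 * 49.690) = 16.15818
D_dBi = 10 * log10(16.15818) = 12.08 dBi

12.08 dBi


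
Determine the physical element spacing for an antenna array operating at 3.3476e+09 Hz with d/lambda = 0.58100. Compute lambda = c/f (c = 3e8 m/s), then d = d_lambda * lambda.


lambda = c / f = 3.0000e+08 / 3.3476e+09 = 0.08961644 m
d = 0.58100 * 0.08961644 = 0.05207 m

0.05207 m


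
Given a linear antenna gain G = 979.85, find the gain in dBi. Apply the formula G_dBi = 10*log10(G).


G_dBi = 10 * log10(979.85) = 29.91 dBi

29.91 dBi


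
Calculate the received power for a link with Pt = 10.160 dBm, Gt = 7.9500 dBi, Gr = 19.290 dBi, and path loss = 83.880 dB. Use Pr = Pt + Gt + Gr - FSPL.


Pr = 10.160 + 7.9500 + 19.290 - 83.880 = -46.48 dBm

-46.48 dBm


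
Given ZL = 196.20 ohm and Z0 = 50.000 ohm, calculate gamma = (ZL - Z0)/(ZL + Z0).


gamma = (196.20 - 50.000) / (196.20 + 50.000) = 0.5938

0.5938


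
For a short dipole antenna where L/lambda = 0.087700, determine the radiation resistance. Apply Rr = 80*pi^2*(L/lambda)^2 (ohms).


Rr = 80 * pi^2 * (0.087700)^2 = 80 * 9.869604 * 7.691290e-03 = 6.073 ohm

6.073 ohm


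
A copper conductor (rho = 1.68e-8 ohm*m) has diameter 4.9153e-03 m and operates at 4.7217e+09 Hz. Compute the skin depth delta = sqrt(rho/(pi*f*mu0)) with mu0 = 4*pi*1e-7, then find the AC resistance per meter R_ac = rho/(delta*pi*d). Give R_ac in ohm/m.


delta = sqrt(1.68e-8 / (pi * 4.7217e+09 * 4*pi*1e-7)) = 9.493483e-07 m
R_ac = 1.68e-8 / (9.493483e-07 * pi * 4.9153e-03) = 1.146 ohm/m

1.146 ohm/m


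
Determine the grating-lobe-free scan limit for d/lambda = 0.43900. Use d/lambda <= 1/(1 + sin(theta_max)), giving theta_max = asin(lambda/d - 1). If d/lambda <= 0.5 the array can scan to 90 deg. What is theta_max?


lambda/d - 1 = 1/0.43900 - 1 = 1.277904 >= 1
d/lambda <= 0.5, so the array can scan to endfire without grating lobes: theta_max = 90 deg

90 deg


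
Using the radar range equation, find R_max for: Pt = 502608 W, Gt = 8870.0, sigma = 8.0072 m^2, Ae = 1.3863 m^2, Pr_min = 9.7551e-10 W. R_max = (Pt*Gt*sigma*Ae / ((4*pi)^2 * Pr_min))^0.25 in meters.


R^4 = 502608*8870.0*8.0072*1.3863 / ((4*pi)^2 * 9.7551e-10) = 3.212473e+17
R_max = 3.212473e+17^0.25 = 23807 m

23807 m


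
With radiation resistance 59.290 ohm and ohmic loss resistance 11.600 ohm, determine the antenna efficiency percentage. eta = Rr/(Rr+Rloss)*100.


eta = 59.290 / (59.290 + 11.600) * 100 = 83.64%

83.64%


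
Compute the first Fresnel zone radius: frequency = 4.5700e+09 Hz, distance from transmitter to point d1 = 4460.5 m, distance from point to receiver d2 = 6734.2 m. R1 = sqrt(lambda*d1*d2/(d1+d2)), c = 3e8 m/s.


lambda = c / f = 3.0000e+08 / 4.5700e+09 = 0.06564551 m
R1 = sqrt(0.06564551 * 4460.5 * 6734.2 / (4460.5 + 6734.2)) = 13.27 m

13.27 m


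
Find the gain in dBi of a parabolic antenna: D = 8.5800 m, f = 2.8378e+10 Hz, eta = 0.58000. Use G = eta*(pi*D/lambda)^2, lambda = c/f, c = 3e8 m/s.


lambda = c / f = 3.0000e+08 / 2.8378e+10 = 0.01057157 m
G_linear = 0.58000 * (pi * 8.5800 / 0.01057157)^2 = 3.770712e+06
G_dBi = 10 * log10(3.770712e+06) = 65.76 dBi

65.76 dBi


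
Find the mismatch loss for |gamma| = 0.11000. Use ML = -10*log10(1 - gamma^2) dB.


ML = -10 * log10(1 - 0.11000^2) = -10 * log10(0.9879) = 0.05287 dB

0.05287 dB


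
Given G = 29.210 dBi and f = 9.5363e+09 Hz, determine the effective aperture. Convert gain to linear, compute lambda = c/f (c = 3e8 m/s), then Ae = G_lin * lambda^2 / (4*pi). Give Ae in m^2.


lambda = c / f = 3.0000e+08 / 9.5363e+09 = 0.03145874 m
G_linear = 10^(29.210/10) = 833.6812
Ae = G_linear * lambda^2 / (4*pi) = 833.6812 * 0.03145874^2 / (4*pi) = 0.06566 m^2

0.06566 m^2


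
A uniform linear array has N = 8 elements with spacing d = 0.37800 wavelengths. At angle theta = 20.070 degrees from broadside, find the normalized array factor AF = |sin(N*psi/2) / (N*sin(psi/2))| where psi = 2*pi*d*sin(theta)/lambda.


psi = 2*pi*0.37800*sin(20.070 deg) = 0.8150390 rad
AF = |sin(8*0.8150390/2) / (8*sin(0.8150390/2))| = 0.03731

0.03731


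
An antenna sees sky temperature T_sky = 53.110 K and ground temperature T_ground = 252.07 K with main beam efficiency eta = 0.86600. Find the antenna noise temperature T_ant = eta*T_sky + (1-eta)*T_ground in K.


T_ant = 0.86600 * 53.110 + (1 - 0.86600) * 252.07 = 79.77 K

79.77 K


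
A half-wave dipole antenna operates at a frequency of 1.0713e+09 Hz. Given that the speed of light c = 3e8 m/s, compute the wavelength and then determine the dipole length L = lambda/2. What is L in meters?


lambda = c / f = 3.0000e+08 / 1.0713e+09 = 0.2800336 m
L = lambda / 2 = 0.2800336 / 2 = 0.1400 m

0.1400 m


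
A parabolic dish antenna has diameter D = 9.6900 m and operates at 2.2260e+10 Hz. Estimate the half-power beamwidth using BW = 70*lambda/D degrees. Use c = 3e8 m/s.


lambda = c / f = 3.0000e+08 / 2.2260e+10 = 0.01347709 m
BW = 70 * 0.01347709 / 9.6900 = 0.09736 deg

0.09736 deg


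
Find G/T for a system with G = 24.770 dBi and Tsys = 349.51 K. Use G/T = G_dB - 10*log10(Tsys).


G/T = 24.770 - 10*log10(349.51) = 24.770 - 25.43460 = -0.6646 dB/K

-0.6646 dB/K


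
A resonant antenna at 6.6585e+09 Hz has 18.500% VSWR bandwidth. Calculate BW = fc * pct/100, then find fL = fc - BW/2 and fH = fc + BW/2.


BW = 6.6585e+09 * 18.500/100 = 1.231822e+09 Hz
fL = 6.6585e+09 - 1.231822e+09/2 = 6.043e+09 Hz
fH = 6.6585e+09 + 1.231822e+09/2 = 7.274e+09 Hz

BW=1.232e+09 Hz, fL=6.043e+09 Hz, fH=7.274e+09 Hz


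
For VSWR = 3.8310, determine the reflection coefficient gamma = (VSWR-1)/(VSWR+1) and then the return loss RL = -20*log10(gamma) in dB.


gamma = (3.8310 - 1) / (3.8310 + 1) = 0.5860070
RL = -20 * log10(0.5860070) = 4.642 dB

4.642 dB


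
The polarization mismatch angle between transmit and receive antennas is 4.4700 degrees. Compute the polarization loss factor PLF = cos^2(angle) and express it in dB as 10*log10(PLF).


PLF_linear = cos^2(4.4700 deg) = 0.9939258
PLF_dB = 10 * log10(0.9939258) = -0.02646 dB

-0.02646 dB


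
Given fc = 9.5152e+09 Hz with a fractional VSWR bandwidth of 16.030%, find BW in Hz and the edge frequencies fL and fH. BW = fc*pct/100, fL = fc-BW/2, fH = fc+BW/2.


BW = 9.5152e+09 * 16.030/100 = 1.525287e+09 Hz
fL = 9.5152e+09 - 1.525287e+09/2 = 8.753e+09 Hz
fH = 9.5152e+09 + 1.525287e+09/2 = 1.028e+10 Hz

BW=1.525e+09 Hz, fL=8.753e+09 Hz, fH=1.028e+10 Hz


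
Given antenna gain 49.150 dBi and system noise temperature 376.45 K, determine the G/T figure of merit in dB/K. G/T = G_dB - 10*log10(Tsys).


G/T = 49.150 - 10*log10(376.45) = 49.150 - 25.75707 = 23.39 dB/K

23.39 dB/K


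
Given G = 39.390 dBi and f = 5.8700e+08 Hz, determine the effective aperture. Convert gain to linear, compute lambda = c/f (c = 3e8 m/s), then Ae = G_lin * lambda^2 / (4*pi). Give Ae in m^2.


lambda = c / f = 3.0000e+08 / 5.8700e+08 = 0.5110733 m
G_linear = 10^(39.390/10) = 8689.604
Ae = G_linear * lambda^2 / (4*pi) = 8689.604 * 0.5110733^2 / (4*pi) = 180.6 m^2

180.6 m^2


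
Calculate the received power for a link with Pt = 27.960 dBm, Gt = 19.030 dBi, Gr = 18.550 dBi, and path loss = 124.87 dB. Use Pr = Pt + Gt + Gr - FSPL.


Pr = 27.960 + 19.030 + 18.550 - 124.87 = -59.33 dBm

-59.33 dBm


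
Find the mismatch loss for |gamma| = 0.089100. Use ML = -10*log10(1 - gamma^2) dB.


ML = -10 * log10(1 - 0.089100^2) = -10 * log10(0.99206119) = 0.03462 dB

0.03462 dB


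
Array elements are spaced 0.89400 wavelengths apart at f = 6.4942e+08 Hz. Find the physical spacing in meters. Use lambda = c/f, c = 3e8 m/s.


lambda = c / f = 3.0000e+08 / 6.4942e+08 = 0.4619507 m
d = 0.89400 * 0.4619507 = 0.4130 m

0.4130 m


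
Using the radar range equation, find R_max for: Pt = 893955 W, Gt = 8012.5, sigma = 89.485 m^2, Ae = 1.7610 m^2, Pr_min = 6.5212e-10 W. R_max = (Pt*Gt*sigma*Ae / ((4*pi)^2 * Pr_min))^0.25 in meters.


R^4 = 893955*8012.5*89.485*1.7610 / ((4*pi)^2 * 6.5212e-10) = 1.096090e+19
R_max = 1.096090e+19^0.25 = 57539 m

57539 m


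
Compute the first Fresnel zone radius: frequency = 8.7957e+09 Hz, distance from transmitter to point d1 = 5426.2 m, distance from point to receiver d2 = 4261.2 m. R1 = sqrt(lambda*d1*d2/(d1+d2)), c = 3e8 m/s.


lambda = c / f = 3.0000e+08 / 8.7957e+09 = 0.03410758 m
R1 = sqrt(0.03410758 * 5426.2 * 4261.2 / (5426.2 + 4261.2)) = 9.023 m

9.023 m


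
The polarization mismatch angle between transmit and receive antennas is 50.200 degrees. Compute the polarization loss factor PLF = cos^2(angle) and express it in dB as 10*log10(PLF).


PLF_linear = cos^2(50.200 deg) = 0.4097404
PLF_dB = 10 * log10(0.4097404) = -3.875 dB

-3.875 dB


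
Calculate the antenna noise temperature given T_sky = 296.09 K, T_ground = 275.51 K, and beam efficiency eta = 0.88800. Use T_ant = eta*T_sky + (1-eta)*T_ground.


T_ant = 0.88800 * 296.09 + (1 - 0.88800) * 275.51 = 293.8 K

293.8 K


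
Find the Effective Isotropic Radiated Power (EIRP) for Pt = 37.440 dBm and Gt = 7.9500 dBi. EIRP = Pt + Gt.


EIRP = Pt + Gt = 37.440 + 7.9500 = 45.39 dBm

45.39 dBm


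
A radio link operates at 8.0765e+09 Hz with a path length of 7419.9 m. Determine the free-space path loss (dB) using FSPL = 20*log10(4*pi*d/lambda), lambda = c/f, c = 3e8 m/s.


lambda = c / f = 3.0000e+08 / 8.0765e+09 = 0.03714480 m
FSPL = 20 * log10(4*pi*7419.9/0.03714480) = 128.0 dB

128.0 dB


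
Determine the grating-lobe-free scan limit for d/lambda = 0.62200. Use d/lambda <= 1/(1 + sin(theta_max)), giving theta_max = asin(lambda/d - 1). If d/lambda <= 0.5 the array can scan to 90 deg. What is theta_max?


lambda/d - 1 = 1/0.62200 - 1 = 0.6077170
theta_max = asin(0.6077170) = 37.42 deg

37.42 deg


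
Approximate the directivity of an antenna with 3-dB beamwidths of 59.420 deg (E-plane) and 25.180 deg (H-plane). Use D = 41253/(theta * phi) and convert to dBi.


D_linear = 41253 / (59.420 * 25.180) = 27.57193
D_dBi = 10 * log10(27.57193) = 14.40 dBi

14.40 dBi


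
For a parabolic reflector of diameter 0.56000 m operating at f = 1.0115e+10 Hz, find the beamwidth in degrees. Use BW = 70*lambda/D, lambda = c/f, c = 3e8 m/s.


lambda = c / f = 3.0000e+08 / 1.0115e+10 = 0.02965892 m
BW = 70 * 0.02965892 / 0.56000 = 3.707 deg

3.707 deg


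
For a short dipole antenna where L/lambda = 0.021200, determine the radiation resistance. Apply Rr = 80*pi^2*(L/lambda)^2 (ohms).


Rr = 80 * pi^2 * (0.021200)^2 = 80 * 9.869604 * 4.494400e-04 = 0.3549 ohm

0.3549 ohm


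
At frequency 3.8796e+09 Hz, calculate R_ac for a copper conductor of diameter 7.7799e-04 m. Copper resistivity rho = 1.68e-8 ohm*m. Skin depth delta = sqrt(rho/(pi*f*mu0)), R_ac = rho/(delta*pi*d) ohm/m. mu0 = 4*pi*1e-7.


delta = sqrt(1.68e-8 / (pi * 3.8796e+09 * 4*pi*1e-7)) = 1.047325e-06 m
R_ac = 1.68e-8 / (1.047325e-06 * pi * 7.7799e-04) = 6.563 ohm/m

6.563 ohm/m


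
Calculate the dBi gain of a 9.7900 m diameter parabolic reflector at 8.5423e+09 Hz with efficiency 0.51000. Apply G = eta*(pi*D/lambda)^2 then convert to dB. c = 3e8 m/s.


lambda = c / f = 3.0000e+08 / 8.5423e+09 = 0.03511935 m
G_linear = 0.51000 * (pi * 9.7900 / 0.03511935)^2 = 391149.1
G_dBi = 10 * log10(391149.1) = 55.92 dBi

55.92 dBi


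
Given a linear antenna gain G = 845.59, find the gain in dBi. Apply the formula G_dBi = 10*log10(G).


G_dBi = 10 * log10(845.59) = 29.27 dBi

29.27 dBi


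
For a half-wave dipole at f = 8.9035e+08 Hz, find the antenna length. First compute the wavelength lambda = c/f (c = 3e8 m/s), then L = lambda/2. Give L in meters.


lambda = c / f = 3.0000e+08 / 8.9035e+08 = 0.3369461 m
L = lambda / 2 = 0.3369461 / 2 = 0.1685 m

0.1685 m


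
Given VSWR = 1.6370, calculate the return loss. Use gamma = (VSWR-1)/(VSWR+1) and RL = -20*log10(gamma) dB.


gamma = (1.6370 - 1) / (1.6370 + 1) = 0.2415624
RL = -20 * log10(0.2415624) = 12.34 dB

12.34 dB


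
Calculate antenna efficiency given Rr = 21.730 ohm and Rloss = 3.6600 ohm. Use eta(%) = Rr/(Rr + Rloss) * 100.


eta = 21.730 / (21.730 + 3.6600) * 100 = 85.58%

85.58%


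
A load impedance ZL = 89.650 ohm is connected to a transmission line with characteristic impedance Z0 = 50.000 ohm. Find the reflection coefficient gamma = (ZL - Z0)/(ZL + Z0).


gamma = (89.650 - 50.000) / (89.650 + 50.000) = 0.2839

0.2839


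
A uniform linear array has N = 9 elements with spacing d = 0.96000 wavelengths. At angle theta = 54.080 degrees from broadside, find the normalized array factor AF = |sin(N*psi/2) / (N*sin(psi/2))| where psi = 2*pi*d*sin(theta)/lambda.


psi = 2*pi*0.96000*sin(54.080 deg) = 4.884821 rad
AF = |sin(9*4.884821/2) / (9*sin(4.884821/2))| = 1.632e-03

1.632e-03


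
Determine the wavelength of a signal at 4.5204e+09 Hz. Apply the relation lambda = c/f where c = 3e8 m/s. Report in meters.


lambda = c / f = 3.0000e+08 / 4.5204e+09 = 0.06637 m

0.06637 m


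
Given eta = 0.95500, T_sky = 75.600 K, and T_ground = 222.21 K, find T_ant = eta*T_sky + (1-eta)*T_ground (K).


T_ant = 0.95500 * 75.600 + (1 - 0.95500) * 222.21 = 82.20 K

82.20 K


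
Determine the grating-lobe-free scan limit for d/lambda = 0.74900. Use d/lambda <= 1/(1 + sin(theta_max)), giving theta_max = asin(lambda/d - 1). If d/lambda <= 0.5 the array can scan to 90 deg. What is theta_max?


lambda/d - 1 = 1/0.74900 - 1 = 0.3351135
theta_max = asin(0.3351135) = 19.58 deg

19.58 deg


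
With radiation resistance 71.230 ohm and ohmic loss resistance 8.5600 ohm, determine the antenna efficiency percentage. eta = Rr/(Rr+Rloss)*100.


eta = 71.230 / (71.230 + 8.5600) * 100 = 89.27%

89.27%


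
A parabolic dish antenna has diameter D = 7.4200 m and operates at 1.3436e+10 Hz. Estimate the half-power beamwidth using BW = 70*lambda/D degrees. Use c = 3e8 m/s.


lambda = c / f = 3.0000e+08 / 1.3436e+10 = 0.02232807 m
BW = 70 * 0.02232807 / 7.4200 = 0.2106 deg

0.2106 deg


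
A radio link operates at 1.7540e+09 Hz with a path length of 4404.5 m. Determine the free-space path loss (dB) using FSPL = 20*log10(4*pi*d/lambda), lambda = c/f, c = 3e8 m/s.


lambda = c / f = 3.0000e+08 / 1.7540e+09 = 0.1710376 m
FSPL = 20 * log10(4*pi*4404.5/0.1710376) = 110.2 dB

110.2 dB


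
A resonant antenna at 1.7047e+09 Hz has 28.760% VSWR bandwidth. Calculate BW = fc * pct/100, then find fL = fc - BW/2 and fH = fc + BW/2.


BW = 1.7047e+09 * 28.760/100 = 4.902717e+08 Hz
fL = 1.7047e+09 - 4.902717e+08/2 = 1.460e+09 Hz
fH = 1.7047e+09 + 4.902717e+08/2 = 1.950e+09 Hz

BW=4.903e+08 Hz, fL=1.460e+09 Hz, fH=1.950e+09 Hz


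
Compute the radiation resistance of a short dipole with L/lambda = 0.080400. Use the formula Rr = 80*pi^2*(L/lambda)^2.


Rr = 80 * pi^2 * (0.080400)^2 = 80 * 9.869604 * 6.464160e-03 = 5.104 ohm

5.104 ohm


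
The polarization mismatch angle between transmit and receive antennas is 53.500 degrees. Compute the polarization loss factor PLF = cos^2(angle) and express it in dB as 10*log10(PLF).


PLF_linear = cos^2(53.500 deg) = 0.3538141
PLF_dB = 10 * log10(0.3538141) = -4.512 dB

-4.512 dB


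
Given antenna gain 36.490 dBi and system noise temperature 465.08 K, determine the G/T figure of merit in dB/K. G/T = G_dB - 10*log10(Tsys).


G/T = 36.490 - 10*log10(465.08) = 36.490 - 26.67528 = 9.815 dB/K

9.815 dB/K


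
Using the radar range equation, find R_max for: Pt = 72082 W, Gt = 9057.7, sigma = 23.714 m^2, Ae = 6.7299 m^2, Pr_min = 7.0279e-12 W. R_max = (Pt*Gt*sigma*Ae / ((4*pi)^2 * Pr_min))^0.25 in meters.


R^4 = 72082*9057.7*23.714*6.7299 / ((4*pi)^2 * 7.0279e-12) = 9.388860e+19
R_max = 9.388860e+19^0.25 = 98436 m

98436 m


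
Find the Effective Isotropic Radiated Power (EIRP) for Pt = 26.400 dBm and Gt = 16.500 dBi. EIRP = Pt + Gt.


EIRP = Pt + Gt = 26.400 + 16.500 = 42.90 dBm

42.90 dBm


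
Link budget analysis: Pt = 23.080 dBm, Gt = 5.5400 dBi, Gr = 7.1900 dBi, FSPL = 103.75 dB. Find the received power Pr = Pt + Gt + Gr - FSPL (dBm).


Pr = 23.080 + 5.5400 + 7.1900 - 103.75 = -67.94 dBm

-67.94 dBm


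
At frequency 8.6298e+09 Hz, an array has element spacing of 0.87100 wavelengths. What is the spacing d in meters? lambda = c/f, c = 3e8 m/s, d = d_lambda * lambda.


lambda = c / f = 3.0000e+08 / 8.6298e+09 = 0.03476326 m
d = 0.87100 * 0.03476326 = 0.03028 m

0.03028 m


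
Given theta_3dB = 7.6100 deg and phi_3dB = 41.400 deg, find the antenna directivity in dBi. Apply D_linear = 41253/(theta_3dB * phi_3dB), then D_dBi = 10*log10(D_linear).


D_linear = 41253 / (7.6100 * 41.400) = 130.9395
D_dBi = 10 * log10(130.9395) = 21.17 dBi

21.17 dBi


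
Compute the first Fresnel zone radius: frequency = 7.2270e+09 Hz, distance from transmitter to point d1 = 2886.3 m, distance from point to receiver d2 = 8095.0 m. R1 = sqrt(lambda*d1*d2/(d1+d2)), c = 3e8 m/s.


lambda = c / f = 3.0000e+08 / 7.2270e+09 = 0.04151100 m
R1 = sqrt(0.04151100 * 2886.3 * 8095.0 / (2886.3 + 8095.0)) = 9.398 m

9.398 m


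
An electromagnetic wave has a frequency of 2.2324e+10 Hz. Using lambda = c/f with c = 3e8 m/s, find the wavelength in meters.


lambda = c / f = 3.0000e+08 / 2.2324e+10 = 0.01344 m

0.01344 m


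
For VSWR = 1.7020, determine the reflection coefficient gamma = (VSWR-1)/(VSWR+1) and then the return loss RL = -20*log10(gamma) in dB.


gamma = (1.7020 - 1) / (1.7020 + 1) = 0.2598075
RL = -20 * log10(0.2598075) = 11.71 dB

11.71 dB


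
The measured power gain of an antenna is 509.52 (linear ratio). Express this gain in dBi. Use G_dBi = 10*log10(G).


G_dBi = 10 * log10(509.52) = 27.07 dBi

27.07 dBi


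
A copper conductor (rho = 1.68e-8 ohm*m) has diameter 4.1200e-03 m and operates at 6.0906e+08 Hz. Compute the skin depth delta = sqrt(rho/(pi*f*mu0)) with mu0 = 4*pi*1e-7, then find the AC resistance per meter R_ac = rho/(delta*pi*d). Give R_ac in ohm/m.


delta = sqrt(1.68e-8 / (pi * 6.0906e+08 * 4*pi*1e-7)) = 2.643290e-06 m
R_ac = 1.68e-8 / (2.643290e-06 * pi * 4.1200e-03) = 0.4910 ohm/m

0.4910 ohm/m


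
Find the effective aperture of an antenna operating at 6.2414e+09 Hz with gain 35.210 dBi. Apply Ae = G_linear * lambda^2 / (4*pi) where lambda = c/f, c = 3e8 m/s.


lambda = c / f = 3.0000e+08 / 6.2414e+09 = 0.04806614 m
G_linear = 10^(35.210/10) = 3318.945
Ae = G_linear * lambda^2 / (4*pi) = 3318.945 * 0.04806614^2 / (4*pi) = 0.6102 m^2

0.6102 m^2


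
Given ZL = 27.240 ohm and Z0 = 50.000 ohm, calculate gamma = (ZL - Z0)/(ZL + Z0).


gamma = (27.240 - 50.000) / (27.240 + 50.000) = -0.2947

-0.2947


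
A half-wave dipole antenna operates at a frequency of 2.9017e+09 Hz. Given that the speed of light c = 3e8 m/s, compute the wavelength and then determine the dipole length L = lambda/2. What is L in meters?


lambda = c / f = 3.0000e+08 / 2.9017e+09 = 0.1033877 m
L = lambda / 2 = 0.1033877 / 2 = 0.05169 m

0.05169 m


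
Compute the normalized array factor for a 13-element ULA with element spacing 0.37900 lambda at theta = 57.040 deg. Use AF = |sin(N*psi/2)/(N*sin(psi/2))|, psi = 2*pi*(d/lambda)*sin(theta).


psi = 2*pi*0.37900*sin(57.040 deg) = 1.998054 rad
AF = |sin(13*1.998054/2) / (13*sin(1.998054/2))| = 0.03738

0.03738


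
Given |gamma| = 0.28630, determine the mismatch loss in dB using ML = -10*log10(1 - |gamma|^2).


ML = -10 * log10(1 - 0.28630^2) = -10 * log10(0.91803231) = 0.3714 dB

0.3714 dB


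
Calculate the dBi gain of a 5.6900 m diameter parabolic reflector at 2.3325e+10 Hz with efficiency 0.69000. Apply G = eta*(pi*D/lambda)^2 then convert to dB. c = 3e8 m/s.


lambda = c / f = 3.0000e+08 / 2.3325e+10 = 0.01286174 m
G_linear = 0.69000 * (pi * 5.6900 / 0.01286174)^2 = 1.332827e+06
G_dBi = 10 * log10(1.332827e+06) = 61.25 dBi

61.25 dBi


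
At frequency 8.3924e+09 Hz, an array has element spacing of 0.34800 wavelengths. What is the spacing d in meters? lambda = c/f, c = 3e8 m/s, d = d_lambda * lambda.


lambda = c / f = 3.0000e+08 / 8.3924e+09 = 0.03574663 m
d = 0.34800 * 0.03574663 = 0.01244 m

0.01244 m


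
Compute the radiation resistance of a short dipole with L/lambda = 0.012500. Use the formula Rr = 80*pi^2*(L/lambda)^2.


Rr = 80 * pi^2 * (0.012500)^2 = 80 * 9.869604 * 1.562500e-04 = 0.1234 ohm

0.1234 ohm


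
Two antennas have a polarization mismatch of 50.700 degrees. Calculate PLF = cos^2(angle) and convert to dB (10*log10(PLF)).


PLF_linear = cos^2(50.700 deg) = 0.4011713
PLF_dB = 10 * log10(0.4011713) = -3.967 dB

-3.967 dB


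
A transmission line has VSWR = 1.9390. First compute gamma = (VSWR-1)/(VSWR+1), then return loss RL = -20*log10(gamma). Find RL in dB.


gamma = (1.9390 - 1) / (1.9390 + 1) = 0.3194964
RL = -20 * log10(0.3194964) = 9.911 dB

9.911 dB


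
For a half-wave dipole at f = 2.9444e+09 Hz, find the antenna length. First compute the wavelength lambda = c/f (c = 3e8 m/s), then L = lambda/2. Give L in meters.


lambda = c / f = 3.0000e+08 / 2.9444e+09 = 0.1018883 m
L = lambda / 2 = 0.1018883 / 2 = 0.05094 m

0.05094 m


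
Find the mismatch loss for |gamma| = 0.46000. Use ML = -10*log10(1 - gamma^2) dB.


ML = -10 * log10(1 - 0.46000^2) = -10 * log10(0.7884) = 1.033 dB

1.033 dB


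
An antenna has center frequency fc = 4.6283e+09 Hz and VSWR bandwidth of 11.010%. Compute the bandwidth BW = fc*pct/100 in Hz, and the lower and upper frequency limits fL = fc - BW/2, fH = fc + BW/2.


BW = 4.6283e+09 * 11.010/100 = 5.095758e+08 Hz
fL = 4.6283e+09 - 5.095758e+08/2 = 4.374e+09 Hz
fH = 4.6283e+09 + 5.095758e+08/2 = 4.883e+09 Hz

BW=5.096e+08 Hz, fL=4.374e+09 Hz, fH=4.883e+09 Hz


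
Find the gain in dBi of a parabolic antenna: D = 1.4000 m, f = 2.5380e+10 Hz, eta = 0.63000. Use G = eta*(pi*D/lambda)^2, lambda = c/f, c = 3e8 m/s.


lambda = c / f = 3.0000e+08 / 2.5380e+10 = 0.01182033 m
G_linear = 0.63000 * (pi * 1.4000 / 0.01182033)^2 = 87224.23
G_dBi = 10 * log10(87224.23) = 49.41 dBi

49.41 dBi


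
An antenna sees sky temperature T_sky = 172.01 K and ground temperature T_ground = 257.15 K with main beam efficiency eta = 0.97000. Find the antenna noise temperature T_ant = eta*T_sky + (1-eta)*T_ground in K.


T_ant = 0.97000 * 172.01 + (1 - 0.97000) * 257.15 = 174.6 K

174.6 K


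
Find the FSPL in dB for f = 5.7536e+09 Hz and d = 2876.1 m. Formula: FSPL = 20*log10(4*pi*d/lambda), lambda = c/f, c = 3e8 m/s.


lambda = c / f = 3.0000e+08 / 5.7536e+09 = 0.05214127 m
FSPL = 20 * log10(4*pi*2876.1/0.05214127) = 116.8 dB

116.8 dB


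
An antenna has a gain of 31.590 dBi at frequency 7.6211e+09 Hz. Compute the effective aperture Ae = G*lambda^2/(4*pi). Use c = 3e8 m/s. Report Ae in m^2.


lambda = c / f = 3.0000e+08 / 7.6211e+09 = 0.03936440 m
G_linear = 10^(31.590/10) = 1442.115
Ae = G_linear * lambda^2 / (4*pi) = 1442.115 * 0.03936440^2 / (4*pi) = 0.1778 m^2

0.1778 m^2


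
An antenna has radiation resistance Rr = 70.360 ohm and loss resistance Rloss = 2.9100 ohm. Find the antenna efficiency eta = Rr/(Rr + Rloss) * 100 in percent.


eta = 70.360 / (70.360 + 2.9100) * 100 = 96.03%

96.03%


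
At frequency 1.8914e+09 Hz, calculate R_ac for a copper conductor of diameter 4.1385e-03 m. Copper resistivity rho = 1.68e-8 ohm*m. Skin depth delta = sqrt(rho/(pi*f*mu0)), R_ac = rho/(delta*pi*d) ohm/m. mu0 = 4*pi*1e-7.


delta = sqrt(1.68e-8 / (pi * 1.8914e+09 * 4*pi*1e-7)) = 1.499972e-06 m
R_ac = 1.68e-8 / (1.499972e-06 * pi * 4.1385e-03) = 0.8615 ohm/m

0.8615 ohm/m


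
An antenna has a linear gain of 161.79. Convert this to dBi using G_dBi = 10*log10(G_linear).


G_dBi = 10 * log10(161.79) = 22.09 dBi

22.09 dBi


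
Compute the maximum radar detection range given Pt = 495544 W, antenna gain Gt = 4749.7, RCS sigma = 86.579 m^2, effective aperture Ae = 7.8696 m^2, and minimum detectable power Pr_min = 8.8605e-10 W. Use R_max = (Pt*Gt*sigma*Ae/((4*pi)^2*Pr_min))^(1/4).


R^4 = 495544*4749.7*86.579*7.8696 / ((4*pi)^2 * 8.8605e-10) = 1.146135e+19
R_max = 1.146135e+19^0.25 = 58185 m

58185 m


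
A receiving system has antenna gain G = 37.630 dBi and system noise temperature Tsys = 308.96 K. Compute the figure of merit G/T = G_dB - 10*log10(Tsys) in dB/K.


G/T = 37.630 - 10*log10(308.96) = 37.630 - 24.89902 = 12.73 dB/K

12.73 dB/K


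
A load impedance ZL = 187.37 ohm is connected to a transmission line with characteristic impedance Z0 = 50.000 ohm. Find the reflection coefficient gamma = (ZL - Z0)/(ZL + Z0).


gamma = (187.37 - 50.000) / (187.37 + 50.000) = 0.5787

0.5787


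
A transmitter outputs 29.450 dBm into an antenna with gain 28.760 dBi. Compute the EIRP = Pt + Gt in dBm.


EIRP = Pt + Gt = 29.450 + 28.760 = 58.21 dBm

58.21 dBm


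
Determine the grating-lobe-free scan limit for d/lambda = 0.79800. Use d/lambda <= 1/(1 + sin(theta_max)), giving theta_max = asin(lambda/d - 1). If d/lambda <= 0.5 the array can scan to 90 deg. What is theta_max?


lambda/d - 1 = 1/0.79800 - 1 = 0.2531328
theta_max = asin(0.2531328) = 14.66 deg

14.66 deg


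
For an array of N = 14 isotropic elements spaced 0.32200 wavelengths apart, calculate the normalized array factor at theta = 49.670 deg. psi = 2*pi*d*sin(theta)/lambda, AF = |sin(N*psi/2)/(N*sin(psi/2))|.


psi = 2*pi*0.32200*sin(49.670 deg) = 1.542334 rad
AF = |sin(14*1.542334/2) / (14*sin(1.542334/2))| = 0.1005

0.1005


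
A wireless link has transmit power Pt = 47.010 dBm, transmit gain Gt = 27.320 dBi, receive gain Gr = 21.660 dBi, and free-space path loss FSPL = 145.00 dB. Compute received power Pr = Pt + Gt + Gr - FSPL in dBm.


Pr = 47.010 + 27.320 + 21.660 - 145.00 = -49.01 dBm

-49.01 dBm


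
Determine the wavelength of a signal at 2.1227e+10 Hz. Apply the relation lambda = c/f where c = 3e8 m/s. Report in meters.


lambda = c / f = 3.0000e+08 / 2.1227e+10 = 0.01413 m

0.01413 m


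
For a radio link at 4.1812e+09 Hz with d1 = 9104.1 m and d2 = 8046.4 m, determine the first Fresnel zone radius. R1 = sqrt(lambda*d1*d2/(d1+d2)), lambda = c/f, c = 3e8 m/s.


lambda = c / f = 3.0000e+08 / 4.1812e+09 = 0.07174974 m
R1 = sqrt(0.07174974 * 9104.1 * 8046.4 / (9104.1 + 8046.4)) = 17.51 m

17.51 m


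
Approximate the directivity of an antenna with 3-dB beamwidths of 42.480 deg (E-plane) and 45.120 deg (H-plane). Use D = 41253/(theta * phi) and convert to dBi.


D_linear = 41253 / (42.480 * 45.120) = 21.52296
D_dBi = 10 * log10(21.52296) = 13.33 dBi

13.33 dBi


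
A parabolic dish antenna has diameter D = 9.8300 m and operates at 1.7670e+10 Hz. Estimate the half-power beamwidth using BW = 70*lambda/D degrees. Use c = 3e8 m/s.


lambda = c / f = 3.0000e+08 / 1.7670e+10 = 0.01697793 m
BW = 70 * 0.01697793 / 9.8300 = 0.1209 deg

0.1209 deg


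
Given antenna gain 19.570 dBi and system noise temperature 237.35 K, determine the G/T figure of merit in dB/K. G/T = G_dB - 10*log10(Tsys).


G/T = 19.570 - 10*log10(237.35) = 19.570 - 23.75389 = -4.184 dB/K

-4.184 dB/K


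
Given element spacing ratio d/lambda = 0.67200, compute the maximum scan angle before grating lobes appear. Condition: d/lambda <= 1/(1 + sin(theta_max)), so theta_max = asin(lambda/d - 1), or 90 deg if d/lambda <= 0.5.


lambda/d - 1 = 1/0.67200 - 1 = 0.4880952
theta_max = asin(0.4880952) = 29.22 deg

29.22 deg


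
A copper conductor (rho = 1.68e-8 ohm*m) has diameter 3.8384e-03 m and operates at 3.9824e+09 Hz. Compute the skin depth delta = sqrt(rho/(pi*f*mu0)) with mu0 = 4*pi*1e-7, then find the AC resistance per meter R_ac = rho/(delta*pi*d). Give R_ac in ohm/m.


delta = sqrt(1.68e-8 / (pi * 3.9824e+09 * 4*pi*1e-7)) = 1.033719e-06 m
R_ac = 1.68e-8 / (1.033719e-06 * pi * 3.8384e-03) = 1.348 ohm/m

1.348 ohm/m


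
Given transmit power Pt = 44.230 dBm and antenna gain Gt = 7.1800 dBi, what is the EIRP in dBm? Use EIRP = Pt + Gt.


EIRP = Pt + Gt = 44.230 + 7.1800 = 51.41 dBm

51.41 dBm


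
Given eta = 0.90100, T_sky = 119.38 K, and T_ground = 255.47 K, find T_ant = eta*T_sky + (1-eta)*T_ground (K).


T_ant = 0.90100 * 119.38 + (1 - 0.90100) * 255.47 = 132.9 K

132.9 K


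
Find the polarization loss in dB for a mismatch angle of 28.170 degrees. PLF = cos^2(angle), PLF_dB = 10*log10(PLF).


PLF_linear = cos^2(28.170 deg) = 0.7771317
PLF_dB = 10 * log10(0.7771317) = -1.095 dB

-1.095 dB


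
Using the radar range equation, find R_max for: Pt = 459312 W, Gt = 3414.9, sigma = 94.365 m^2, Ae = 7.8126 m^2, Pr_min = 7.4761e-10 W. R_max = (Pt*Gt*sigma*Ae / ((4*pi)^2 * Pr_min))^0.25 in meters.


R^4 = 459312*3414.9*94.365*7.8126 / ((4*pi)^2 * 7.4761e-10) = 9.794843e+18
R_max = 9.794843e+18^0.25 = 55943 m

55943 m


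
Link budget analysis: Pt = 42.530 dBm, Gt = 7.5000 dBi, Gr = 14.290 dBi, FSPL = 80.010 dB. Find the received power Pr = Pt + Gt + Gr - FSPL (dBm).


Pr = 42.530 + 7.5000 + 14.290 - 80.010 = -15.69 dBm

-15.69 dBm


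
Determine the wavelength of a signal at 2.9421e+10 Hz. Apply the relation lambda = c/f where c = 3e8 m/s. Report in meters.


lambda = c / f = 3.0000e+08 / 2.9421e+10 = 0.01020 m

0.01020 m


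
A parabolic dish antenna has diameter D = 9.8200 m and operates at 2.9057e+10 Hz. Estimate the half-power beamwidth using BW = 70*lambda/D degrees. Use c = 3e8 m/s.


lambda = c / f = 3.0000e+08 / 2.9057e+10 = 0.01032453 m
BW = 70 * 0.01032453 / 9.8200 = 0.07360 deg

0.07360 deg
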